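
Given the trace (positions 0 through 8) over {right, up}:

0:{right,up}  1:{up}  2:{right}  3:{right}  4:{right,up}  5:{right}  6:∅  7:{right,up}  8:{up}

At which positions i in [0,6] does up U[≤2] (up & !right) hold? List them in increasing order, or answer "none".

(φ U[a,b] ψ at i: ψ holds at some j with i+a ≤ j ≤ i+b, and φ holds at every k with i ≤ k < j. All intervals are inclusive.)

Evaluate at each i in [0,6]:
  i=0: ✓ (rhs at j=1; lhs holds on [0,0])
  i=1: ✓ (rhs at j=1)
  i=2: ✗ (no rhs in [2,4])
  i=3: ✗ (no rhs in [3,5])
  i=4: ✗ (no rhs in [4,6])
  i=5: ✗ (no rhs in [5,7])
  i=6: ✗ (lhs fails at k=6 before rhs at j=8)

0, 1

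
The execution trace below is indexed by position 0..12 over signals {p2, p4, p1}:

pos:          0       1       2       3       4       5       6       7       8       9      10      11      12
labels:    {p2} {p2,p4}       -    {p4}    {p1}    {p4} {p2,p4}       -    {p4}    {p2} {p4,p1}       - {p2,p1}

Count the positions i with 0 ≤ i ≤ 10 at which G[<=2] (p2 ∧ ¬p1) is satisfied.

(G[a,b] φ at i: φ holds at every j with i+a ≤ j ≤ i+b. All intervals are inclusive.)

0

Evaluate at each i in [0,10]:
  i=0: ✗ (fails at j=2)
  i=1: ✗ (fails at j=2)
  i=2: ✗ (fails at j=2)
  i=3: ✗ (fails at j=3)
  i=4: ✗ (fails at j=4)
  i=5: ✗ (fails at j=5)
  i=6: ✗ (fails at j=7)
  i=7: ✗ (fails at j=7)
  i=8: ✗ (fails at j=8)
  i=9: ✗ (fails at j=10)
  i=10: ✗ (fails at j=10)
Positions where it holds: {} → 0.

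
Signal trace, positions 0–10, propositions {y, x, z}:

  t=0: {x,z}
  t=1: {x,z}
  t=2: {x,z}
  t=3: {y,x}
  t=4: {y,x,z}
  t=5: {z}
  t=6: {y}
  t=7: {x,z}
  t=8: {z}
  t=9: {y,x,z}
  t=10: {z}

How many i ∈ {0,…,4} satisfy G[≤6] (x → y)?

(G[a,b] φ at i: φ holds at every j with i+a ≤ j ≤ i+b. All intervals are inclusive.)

Evaluate at each i in [0,4]:
  i=0: ✗ (fails at j=0)
  i=1: ✗ (fails at j=1)
  i=2: ✗ (fails at j=2)
  i=3: ✗ (fails at j=7)
  i=4: ✗ (fails at j=7)
Positions where it holds: {} → 0.

0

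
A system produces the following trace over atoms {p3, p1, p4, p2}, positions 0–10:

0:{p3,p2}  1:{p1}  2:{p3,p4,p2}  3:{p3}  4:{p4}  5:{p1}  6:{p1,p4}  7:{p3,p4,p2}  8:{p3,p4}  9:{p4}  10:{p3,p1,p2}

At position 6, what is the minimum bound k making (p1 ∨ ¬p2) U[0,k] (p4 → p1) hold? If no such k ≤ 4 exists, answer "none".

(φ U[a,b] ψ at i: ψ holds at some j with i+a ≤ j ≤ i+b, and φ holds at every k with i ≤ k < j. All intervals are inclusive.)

0

Need earliest j ≥ 6 with (p4 → p1), and (p1 ∨ ¬p2) at every k in [6,j-1].
  j=6: rhs holds (empty prefix). k = 0.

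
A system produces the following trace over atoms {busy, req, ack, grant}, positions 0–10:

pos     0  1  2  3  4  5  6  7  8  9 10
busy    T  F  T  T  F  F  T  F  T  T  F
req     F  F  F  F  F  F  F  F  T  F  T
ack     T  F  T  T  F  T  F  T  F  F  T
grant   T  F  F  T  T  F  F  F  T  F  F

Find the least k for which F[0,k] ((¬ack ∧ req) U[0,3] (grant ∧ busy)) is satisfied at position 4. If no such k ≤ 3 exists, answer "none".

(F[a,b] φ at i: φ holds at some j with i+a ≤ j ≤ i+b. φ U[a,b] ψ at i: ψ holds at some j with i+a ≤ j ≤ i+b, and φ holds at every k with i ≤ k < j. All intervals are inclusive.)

none

Scan j = 4,5,… for ((¬ack ∧ req) U[0,3] (grant ∧ busy)):
  j=4: fails
  j=5: fails
  j=6: fails
  j=7: fails
No j in [4,7] satisfies it → none.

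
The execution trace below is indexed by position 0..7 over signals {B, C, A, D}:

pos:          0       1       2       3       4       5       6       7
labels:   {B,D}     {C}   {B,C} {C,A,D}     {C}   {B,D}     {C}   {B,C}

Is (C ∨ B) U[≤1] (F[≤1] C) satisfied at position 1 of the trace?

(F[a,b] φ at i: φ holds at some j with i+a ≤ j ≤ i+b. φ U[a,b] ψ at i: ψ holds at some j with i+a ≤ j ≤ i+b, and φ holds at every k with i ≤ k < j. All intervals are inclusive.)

Need some j in [1,2] with F[≤1] C, and (C ∨ B) at every k in [1,j-1].
  j=1: F[≤1] C holds; no prefix to check → satisfied.

True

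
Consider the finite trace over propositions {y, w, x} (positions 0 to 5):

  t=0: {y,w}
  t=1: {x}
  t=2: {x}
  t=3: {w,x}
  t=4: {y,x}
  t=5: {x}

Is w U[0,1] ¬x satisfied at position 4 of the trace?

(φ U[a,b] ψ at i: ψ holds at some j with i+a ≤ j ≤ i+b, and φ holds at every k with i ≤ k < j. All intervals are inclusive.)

Need some j in [4,5] with ¬x, and w at every k in [4,j-1].
  j=4: ¬x false.
  j=5: ¬x false.
No j in the window works → until fails.

False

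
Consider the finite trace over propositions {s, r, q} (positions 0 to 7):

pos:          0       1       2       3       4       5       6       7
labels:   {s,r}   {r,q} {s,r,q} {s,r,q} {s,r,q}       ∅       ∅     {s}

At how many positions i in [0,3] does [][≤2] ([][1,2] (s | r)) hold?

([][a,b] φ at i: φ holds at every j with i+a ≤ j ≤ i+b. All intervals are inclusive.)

Evaluate at each i in [0,3]:
  i=0: ✓ (all of [0,2])
  i=1: ✗ (fails at j=3)
  i=2: ✗ (fails at j=3)
  i=3: ✗ (fails at j=3)
Positions where it holds: {0} → 1.

1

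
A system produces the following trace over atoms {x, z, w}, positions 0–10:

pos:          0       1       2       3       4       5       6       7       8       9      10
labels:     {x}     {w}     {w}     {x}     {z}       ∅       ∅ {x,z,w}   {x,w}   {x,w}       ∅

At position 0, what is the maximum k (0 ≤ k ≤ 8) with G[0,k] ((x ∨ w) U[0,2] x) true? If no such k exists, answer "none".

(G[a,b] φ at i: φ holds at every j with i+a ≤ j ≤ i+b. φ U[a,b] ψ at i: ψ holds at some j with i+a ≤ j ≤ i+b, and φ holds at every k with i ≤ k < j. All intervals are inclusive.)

((x ∨ w) U[0,2] x) must hold from j=0 onward; find where it first fails.
  j=0: holds
  j=1: holds
  j=2: holds
  j=3: holds
  j=4: fails
Holds on [0,3], so largest k = 3.

3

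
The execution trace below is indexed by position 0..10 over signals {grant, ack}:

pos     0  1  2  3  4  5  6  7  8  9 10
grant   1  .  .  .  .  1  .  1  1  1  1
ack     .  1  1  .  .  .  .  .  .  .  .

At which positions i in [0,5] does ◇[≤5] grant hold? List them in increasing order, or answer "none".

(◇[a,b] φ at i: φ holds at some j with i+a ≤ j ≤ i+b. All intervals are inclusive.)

Evaluate at each i in [0,5]:
  i=0: ✓ (witness j=0)
  i=1: ✓ (witness j=5)
  i=2: ✓ (witness j=5)
  i=3: ✓ (witness j=5)
  i=4: ✓ (witness j=5)
  i=5: ✓ (witness j=5)

0, 1, 2, 3, 4, 5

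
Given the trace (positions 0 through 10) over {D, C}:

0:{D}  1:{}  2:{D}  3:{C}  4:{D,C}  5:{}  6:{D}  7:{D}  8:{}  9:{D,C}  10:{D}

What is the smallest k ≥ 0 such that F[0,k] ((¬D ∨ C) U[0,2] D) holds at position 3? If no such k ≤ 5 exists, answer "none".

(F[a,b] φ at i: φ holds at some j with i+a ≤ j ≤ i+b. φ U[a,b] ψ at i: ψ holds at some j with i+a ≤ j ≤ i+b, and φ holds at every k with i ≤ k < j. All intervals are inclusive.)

0

Scan j = 3,4,… for ((¬D ∨ C) U[0,2] D):
  j=3: holds
First hit at j=3, so smallest k = 3-3 = 0.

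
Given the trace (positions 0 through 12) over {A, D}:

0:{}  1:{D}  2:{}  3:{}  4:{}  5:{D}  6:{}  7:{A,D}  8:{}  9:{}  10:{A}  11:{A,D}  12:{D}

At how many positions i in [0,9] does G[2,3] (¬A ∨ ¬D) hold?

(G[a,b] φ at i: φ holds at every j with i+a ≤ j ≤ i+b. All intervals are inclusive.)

6

Evaluate at each i in [0,9]:
  i=0: ✓ (all of [2,3])
  i=1: ✓ (all of [3,4])
  i=2: ✓ (all of [4,5])
  i=3: ✓ (all of [5,6])
  i=4: ✗ (fails at j=7)
  i=5: ✗ (fails at j=7)
  i=6: ✓ (all of [8,9])
  i=7: ✓ (all of [9,10])
  i=8: ✗ (fails at j=11)
  i=9: ✗ (fails at j=11)
Positions where it holds: {0, 1, 2, 3, 6, 7} → 6.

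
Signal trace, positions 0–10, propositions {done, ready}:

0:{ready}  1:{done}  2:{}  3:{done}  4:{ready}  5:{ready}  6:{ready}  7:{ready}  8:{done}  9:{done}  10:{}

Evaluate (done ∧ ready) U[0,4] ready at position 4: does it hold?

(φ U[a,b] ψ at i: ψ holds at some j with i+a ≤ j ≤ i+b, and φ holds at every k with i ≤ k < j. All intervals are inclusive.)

Yes

Need some j in [4,8] with ready, and (done ∧ ready) at every k in [4,j-1].
  j=4: ready holds; no prefix to check → satisfied.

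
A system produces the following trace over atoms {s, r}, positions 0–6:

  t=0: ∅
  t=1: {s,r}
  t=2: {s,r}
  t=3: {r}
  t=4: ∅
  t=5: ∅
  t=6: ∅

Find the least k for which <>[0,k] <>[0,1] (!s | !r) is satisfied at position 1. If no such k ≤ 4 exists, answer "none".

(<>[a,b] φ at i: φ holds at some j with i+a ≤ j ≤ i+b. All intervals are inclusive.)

1

Scan j = 1,2,… for <>[0,1] (!s | !r):
  j=1: fails
  j=2: holds
First hit at j=2, so smallest k = 2-1 = 1.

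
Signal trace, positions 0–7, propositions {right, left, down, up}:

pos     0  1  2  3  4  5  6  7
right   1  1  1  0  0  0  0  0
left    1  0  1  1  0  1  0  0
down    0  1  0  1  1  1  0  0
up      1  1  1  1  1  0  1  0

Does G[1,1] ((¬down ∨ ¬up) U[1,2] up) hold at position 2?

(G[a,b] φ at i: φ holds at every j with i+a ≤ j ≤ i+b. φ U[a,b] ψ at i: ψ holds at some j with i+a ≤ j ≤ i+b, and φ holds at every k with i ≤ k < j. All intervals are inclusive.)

Check ((¬down ∨ ¬up) U[1,2] up) at every j in [3,3]:
  j=3: fails
Fails at j=3 → formula fails.

False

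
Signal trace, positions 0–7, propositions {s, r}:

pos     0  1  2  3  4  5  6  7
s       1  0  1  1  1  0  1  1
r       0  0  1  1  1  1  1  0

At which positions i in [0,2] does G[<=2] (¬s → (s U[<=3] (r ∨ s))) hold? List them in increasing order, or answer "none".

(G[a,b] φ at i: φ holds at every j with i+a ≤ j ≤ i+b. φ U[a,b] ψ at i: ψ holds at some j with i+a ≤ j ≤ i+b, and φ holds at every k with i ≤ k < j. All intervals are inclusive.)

Evaluate at each i in [0,2]:
  i=0: ✗ (fails at j=1)
  i=1: ✗ (fails at j=1)
  i=2: ✓ (all of [2,4])

2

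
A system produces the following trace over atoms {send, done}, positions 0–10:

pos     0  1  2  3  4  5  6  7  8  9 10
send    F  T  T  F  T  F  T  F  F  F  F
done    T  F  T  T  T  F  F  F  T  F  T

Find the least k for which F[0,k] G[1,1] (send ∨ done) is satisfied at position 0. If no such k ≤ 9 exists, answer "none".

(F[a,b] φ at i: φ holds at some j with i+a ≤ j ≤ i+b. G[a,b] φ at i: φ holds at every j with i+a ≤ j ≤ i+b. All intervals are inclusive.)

Scan j = 0,1,… for G[1,1] (send ∨ done):
  j=0: holds
First hit at j=0, so smallest k = 0-0 = 0.

0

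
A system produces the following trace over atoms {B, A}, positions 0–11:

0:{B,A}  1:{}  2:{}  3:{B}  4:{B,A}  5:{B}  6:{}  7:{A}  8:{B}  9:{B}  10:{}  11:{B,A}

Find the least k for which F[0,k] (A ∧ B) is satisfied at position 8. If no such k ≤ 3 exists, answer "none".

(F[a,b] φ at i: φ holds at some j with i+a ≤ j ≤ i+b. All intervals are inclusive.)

3

Scan j = 8,9,… for (A ∧ B):
  j=8: fails
  j=9: fails
  j=10: fails
  j=11: holds
First hit at j=11, so smallest k = 11-8 = 3.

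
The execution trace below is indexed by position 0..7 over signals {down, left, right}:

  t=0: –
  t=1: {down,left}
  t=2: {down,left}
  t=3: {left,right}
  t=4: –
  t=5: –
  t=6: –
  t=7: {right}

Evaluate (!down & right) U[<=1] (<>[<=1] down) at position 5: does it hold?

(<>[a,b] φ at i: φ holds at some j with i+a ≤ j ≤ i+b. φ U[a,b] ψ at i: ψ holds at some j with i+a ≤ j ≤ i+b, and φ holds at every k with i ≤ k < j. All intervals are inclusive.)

False

Need some j in [5,6] with <>[<=1] down, and (!down & right) at every k in [5,j-1].
  j=5: <>[<=1] down — fails (none in [5,6]).
  j=6: <>[<=1] down — fails (none in [6,7]).
No j in the window works → until fails.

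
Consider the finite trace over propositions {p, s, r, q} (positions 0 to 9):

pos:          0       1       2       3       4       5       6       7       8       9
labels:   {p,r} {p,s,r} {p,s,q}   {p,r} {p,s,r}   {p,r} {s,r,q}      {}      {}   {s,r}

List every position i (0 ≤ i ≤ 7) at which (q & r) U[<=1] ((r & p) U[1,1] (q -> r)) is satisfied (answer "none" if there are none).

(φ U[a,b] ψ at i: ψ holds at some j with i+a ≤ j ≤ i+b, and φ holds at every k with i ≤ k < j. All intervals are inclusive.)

0, 3, 4, 5

Evaluate at each i in [0,7]:
  i=0: ✓ (rhs at j=0)
  i=1: ✗ (no rhs in [1,2])
  i=2: ✗ (lhs fails at k=2 before rhs at j=3)
  i=3: ✓ (rhs at j=3)
  i=4: ✓ (rhs at j=4)
  i=5: ✓ (rhs at j=5)
  i=6: ✗ (no rhs in [6,7])
  i=7: ✗ (no rhs in [7,8])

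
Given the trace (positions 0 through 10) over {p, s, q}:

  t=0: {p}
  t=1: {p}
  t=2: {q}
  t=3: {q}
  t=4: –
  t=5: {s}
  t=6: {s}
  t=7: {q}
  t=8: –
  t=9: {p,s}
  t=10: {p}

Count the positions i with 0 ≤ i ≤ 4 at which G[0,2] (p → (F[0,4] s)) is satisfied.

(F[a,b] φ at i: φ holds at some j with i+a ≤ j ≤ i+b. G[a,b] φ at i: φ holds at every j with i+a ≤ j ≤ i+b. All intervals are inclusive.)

Evaluate at each i in [0,4]:
  i=0: ✗ (fails at j=0)
  i=1: ✓ (all of [1,3])
  i=2: ✓ (all of [2,4])
  i=3: ✓ (all of [3,5])
  i=4: ✓ (all of [4,6])
Positions where it holds: {1, 2, 3, 4} → 4.

4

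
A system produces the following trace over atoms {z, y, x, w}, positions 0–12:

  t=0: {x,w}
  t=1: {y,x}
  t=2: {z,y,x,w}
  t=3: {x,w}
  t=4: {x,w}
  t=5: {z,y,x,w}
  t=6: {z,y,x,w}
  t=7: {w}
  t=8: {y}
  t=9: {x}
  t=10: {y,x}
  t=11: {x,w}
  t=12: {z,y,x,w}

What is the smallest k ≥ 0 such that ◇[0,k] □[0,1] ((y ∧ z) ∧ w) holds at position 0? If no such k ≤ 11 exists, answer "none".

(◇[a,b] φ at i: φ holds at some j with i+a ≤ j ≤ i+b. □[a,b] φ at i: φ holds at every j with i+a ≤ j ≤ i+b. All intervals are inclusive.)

5

Scan j = 0,1,… for □[0,1] ((y ∧ z) ∧ w):
  j=0: fails
  j=1: fails
  j=2: fails
  j=3: fails
  j=4: fails
  j=5: holds
First hit at j=5, so smallest k = 5-0 = 5.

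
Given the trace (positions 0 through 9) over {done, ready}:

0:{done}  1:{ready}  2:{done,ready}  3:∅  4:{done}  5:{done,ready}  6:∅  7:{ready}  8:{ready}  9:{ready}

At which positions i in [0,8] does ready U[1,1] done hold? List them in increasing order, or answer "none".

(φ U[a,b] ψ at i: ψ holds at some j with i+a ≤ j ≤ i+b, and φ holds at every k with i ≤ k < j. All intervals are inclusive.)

Evaluate at each i in [0,8]:
  i=0: ✗ (no rhs in [1,1])
  i=1: ✓ (rhs at j=2; lhs holds on [1,1])
  i=2: ✗ (no rhs in [3,3])
  i=3: ✗ (lhs fails at k=3 before rhs at j=4)
  i=4: ✗ (lhs fails at k=4 before rhs at j=5)
  i=5: ✗ (no rhs in [6,6])
  i=6: ✗ (no rhs in [7,7])
  i=7: ✗ (no rhs in [8,8])
  i=8: ✗ (no rhs in [9,9])

1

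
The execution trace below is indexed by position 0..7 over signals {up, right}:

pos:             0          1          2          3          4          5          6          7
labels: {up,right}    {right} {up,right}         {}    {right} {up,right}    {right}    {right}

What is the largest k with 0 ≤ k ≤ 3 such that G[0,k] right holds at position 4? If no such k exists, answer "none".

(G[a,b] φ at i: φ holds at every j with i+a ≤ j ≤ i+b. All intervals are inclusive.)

3

right must hold from j=4 onward; find where it first fails.
  j=4: holds
  j=5: holds
  j=6: holds
  j=7: holds
Holds through j=7; largest k = 3.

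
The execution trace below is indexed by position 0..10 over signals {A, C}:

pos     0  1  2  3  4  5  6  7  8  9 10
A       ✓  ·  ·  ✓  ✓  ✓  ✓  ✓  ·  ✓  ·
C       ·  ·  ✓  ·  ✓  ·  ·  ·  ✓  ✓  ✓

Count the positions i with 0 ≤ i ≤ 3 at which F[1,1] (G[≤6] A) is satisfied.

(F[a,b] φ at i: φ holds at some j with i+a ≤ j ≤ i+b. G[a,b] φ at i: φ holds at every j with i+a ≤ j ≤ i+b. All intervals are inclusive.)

0

Evaluate at each i in [0,3]:
  i=0: ✗ (none in [1,1])
  i=1: ✗ (none in [2,2])
  i=2: ✗ (none in [3,3])
  i=3: ✗ (none in [4,4])
Positions where it holds: {} → 0.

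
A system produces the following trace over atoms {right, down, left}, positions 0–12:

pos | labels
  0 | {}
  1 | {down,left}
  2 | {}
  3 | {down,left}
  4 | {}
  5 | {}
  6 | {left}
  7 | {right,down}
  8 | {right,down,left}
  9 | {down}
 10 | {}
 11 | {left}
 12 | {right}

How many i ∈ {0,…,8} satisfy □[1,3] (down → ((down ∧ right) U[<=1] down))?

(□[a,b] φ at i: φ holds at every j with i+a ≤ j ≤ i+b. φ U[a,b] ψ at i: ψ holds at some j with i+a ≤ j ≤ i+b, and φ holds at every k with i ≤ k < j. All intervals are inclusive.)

Evaluate at each i in [0,8]:
  i=0: ✓ (all of [1,3])
  i=1: ✓ (all of [2,4])
  i=2: ✓ (all of [3,5])
  i=3: ✓ (all of [4,6])
  i=4: ✓ (all of [5,7])
  i=5: ✓ (all of [6,8])
  i=6: ✓ (all of [7,9])
  i=7: ✓ (all of [8,10])
  i=8: ✓ (all of [9,11])
Positions where it holds: {0, 1, 2, 3, 4, 5, 6, 7, 8} → 9.

9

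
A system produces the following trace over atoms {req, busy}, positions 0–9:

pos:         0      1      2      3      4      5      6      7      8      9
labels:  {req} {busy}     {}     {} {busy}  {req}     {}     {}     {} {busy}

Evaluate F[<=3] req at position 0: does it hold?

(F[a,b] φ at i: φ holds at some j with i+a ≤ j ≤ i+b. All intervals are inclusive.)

Check req at each j in [0,3]:
  j=0: true
  j=1: false
  j=2: false
  j=3: false
Found at j=0 → formula holds.

True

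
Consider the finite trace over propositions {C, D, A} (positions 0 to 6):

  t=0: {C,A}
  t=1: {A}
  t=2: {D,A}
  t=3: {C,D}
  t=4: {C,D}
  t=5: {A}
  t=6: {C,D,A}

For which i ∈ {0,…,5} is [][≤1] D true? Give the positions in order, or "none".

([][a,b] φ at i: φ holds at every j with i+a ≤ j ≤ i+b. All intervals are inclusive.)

2, 3

Evaluate at each i in [0,5]:
  i=0: ✗ (fails at j=0)
  i=1: ✗ (fails at j=1)
  i=2: ✓ (all of [2,3])
  i=3: ✓ (all of [3,4])
  i=4: ✗ (fails at j=5)
  i=5: ✗ (fails at j=5)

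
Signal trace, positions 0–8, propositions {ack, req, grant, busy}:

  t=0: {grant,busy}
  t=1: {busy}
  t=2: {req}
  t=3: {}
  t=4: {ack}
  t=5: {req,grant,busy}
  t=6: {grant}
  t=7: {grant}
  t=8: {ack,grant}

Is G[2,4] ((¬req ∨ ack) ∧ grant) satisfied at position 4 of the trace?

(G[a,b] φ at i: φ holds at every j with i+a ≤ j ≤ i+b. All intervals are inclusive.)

Yes

Check ((¬req ∨ ack) ∧ grant) at every j in [6,8]:
  j=6: true
  j=7: true
  j=8: true
All positions satisfy it → formula holds.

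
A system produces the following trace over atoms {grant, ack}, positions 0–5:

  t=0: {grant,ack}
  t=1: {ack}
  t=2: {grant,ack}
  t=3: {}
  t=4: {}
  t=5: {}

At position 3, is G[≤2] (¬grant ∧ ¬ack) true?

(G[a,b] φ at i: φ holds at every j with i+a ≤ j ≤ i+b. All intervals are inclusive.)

Check (¬grant ∧ ¬ack) at every j in [3,5]:
  j=3: true
  j=4: true
  j=5: true
All positions satisfy it → formula holds.

True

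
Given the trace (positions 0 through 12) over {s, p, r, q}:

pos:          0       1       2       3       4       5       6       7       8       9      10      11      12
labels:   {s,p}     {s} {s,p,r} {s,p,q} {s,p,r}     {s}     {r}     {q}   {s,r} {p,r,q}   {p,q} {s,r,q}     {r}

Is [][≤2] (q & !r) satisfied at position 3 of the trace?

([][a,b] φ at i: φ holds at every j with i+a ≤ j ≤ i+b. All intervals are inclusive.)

Check (q & !r) at every j in [3,5]:
  j=3: true
  j=4: false
  j=5: false
Fails at j=4 → formula fails.

False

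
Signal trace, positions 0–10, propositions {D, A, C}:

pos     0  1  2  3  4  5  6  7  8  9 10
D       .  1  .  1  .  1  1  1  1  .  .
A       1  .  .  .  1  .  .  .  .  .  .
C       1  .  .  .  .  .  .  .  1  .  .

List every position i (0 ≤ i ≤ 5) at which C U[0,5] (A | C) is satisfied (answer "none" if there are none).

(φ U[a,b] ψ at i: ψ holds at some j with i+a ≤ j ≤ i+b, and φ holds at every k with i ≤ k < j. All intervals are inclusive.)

Evaluate at each i in [0,5]:
  i=0: ✓ (rhs at j=0)
  i=1: ✗ (lhs fails at k=1 before rhs at j=4)
  i=2: ✗ (lhs fails at k=2 before rhs at j=4)
  i=3: ✗ (lhs fails at k=3 before rhs at j=4)
  i=4: ✓ (rhs at j=4)
  i=5: ✗ (lhs fails at k=5 before rhs at j=8)

0, 4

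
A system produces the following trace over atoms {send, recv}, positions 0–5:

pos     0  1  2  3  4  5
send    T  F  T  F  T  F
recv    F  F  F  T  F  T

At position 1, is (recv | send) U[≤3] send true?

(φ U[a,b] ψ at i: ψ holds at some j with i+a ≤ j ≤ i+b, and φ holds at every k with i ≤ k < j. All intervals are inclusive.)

False

Need some j in [1,4] with send, and (recv | send) at every k in [1,j-1].
  j=1: send false.
  j=2: send holds, but (recv | send) fails at k=1 → not this j.
  j=3: send false.
  j=4: send holds, but (recv | send) fails at k=1 → not this j.
No j in the window works → until fails.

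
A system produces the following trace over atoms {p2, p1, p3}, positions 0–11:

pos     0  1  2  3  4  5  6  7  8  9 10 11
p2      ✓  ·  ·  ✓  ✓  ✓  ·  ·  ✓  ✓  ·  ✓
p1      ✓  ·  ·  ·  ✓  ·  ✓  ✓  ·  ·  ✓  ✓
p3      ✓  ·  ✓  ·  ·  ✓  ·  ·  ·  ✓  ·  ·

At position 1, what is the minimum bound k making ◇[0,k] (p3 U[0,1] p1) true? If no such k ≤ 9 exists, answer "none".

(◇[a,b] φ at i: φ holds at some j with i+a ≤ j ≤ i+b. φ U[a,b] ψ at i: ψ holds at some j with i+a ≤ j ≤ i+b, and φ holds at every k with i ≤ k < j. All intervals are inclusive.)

Scan j = 1,2,… for (p3 U[0,1] p1):
  j=1: fails
  j=2: fails
  j=3: fails
  j=4: holds
First hit at j=4, so smallest k = 4-1 = 3.

3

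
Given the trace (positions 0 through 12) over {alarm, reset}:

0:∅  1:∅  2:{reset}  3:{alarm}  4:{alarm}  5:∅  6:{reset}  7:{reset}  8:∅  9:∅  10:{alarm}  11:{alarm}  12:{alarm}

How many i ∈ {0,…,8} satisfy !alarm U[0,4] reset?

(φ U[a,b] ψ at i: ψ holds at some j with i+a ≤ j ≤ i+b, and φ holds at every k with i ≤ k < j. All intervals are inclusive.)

6

Evaluate at each i in [0,8]:
  i=0: ✓ (rhs at j=2; lhs holds on [0,1])
  i=1: ✓ (rhs at j=2; lhs holds on [1,1])
  i=2: ✓ (rhs at j=2)
  i=3: ✗ (lhs fails at k=3 before rhs at j=6)
  i=4: ✗ (lhs fails at k=4 before rhs at j=6)
  i=5: ✓ (rhs at j=6; lhs holds on [5,5])
  i=6: ✓ (rhs at j=6)
  i=7: ✓ (rhs at j=7)
  i=8: ✗ (no rhs in [8,12])
Positions where it holds: {0, 1, 2, 5, 6, 7} → 6.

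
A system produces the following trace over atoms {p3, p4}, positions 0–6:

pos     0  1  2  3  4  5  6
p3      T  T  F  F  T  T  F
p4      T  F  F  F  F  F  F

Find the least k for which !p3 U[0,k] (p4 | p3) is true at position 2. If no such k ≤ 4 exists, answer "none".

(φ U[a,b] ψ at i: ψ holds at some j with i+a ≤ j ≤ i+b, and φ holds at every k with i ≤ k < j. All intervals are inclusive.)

Need earliest j ≥ 2 with (p4 | p3), and !p3 at every k in [2,j-1].
  j=2: rhs fails.
  j=3: rhs fails.
  j=4: rhs holds; lhs holds on [2,3]. k = 2.

2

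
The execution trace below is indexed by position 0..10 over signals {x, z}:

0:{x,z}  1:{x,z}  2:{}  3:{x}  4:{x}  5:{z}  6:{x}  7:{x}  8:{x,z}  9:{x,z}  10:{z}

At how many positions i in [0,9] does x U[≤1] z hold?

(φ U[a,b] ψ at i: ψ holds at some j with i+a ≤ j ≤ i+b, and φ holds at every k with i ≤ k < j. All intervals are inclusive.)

Evaluate at each i in [0,9]:
  i=0: ✓ (rhs at j=0)
  i=1: ✓ (rhs at j=1)
  i=2: ✗ (no rhs in [2,3])
  i=3: ✗ (no rhs in [3,4])
  i=4: ✓ (rhs at j=5; lhs holds on [4,4])
  i=5: ✓ (rhs at j=5)
  i=6: ✗ (no rhs in [6,7])
  i=7: ✓ (rhs at j=8; lhs holds on [7,7])
  i=8: ✓ (rhs at j=8)
  i=9: ✓ (rhs at j=9)
Positions where it holds: {0, 1, 4, 5, 7, 8, 9} → 7.

7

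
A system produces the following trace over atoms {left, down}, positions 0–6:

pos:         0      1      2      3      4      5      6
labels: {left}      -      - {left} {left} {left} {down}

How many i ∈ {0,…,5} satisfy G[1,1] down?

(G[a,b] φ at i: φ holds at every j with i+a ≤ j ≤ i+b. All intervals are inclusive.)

1

Evaluate at each i in [0,5]:
  i=0: ✗ (fails at j=1)
  i=1: ✗ (fails at j=2)
  i=2: ✗ (fails at j=3)
  i=3: ✗ (fails at j=4)
  i=4: ✗ (fails at j=5)
  i=5: ✓ (all of [6,6])
Positions where it holds: {5} → 1.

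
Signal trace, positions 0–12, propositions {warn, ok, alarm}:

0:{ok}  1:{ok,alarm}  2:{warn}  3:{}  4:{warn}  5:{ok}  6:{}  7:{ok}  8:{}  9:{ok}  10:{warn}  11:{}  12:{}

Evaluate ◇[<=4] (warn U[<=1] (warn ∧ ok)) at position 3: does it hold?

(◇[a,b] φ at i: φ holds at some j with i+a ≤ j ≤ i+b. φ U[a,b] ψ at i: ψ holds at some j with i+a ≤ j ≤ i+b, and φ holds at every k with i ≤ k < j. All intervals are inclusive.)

Check (warn U[<=1] (warn ∧ ok)) at each j in [3,7]:
  j=3: fails
  j=4: fails
  j=5: fails
  j=6: fails
  j=7: fails
No position in the window satisfies it → formula fails.

No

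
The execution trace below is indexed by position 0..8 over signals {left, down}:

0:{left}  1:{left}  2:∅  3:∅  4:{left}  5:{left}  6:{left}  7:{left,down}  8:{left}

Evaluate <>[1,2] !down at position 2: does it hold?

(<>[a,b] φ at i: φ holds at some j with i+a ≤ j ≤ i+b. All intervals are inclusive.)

Check !down at each j in [3,4]:
  j=3: true
  j=4: true
Found at j=3 → formula holds.

True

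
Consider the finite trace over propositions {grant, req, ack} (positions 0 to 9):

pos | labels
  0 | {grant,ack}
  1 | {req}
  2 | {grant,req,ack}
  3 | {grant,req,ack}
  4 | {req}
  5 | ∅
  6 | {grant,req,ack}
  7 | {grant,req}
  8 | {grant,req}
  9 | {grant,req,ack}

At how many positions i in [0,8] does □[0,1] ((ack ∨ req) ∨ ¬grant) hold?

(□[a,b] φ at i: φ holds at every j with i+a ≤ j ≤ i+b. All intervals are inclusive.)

Evaluate at each i in [0,8]:
  i=0: ✓ (all of [0,1])
  i=1: ✓ (all of [1,2])
  i=2: ✓ (all of [2,3])
  i=3: ✓ (all of [3,4])
  i=4: ✓ (all of [4,5])
  i=5: ✓ (all of [5,6])
  i=6: ✓ (all of [6,7])
  i=7: ✓ (all of [7,8])
  i=8: ✓ (all of [8,9])
Positions where it holds: {0, 1, 2, 3, 4, 5, 6, 7, 8} → 9.

9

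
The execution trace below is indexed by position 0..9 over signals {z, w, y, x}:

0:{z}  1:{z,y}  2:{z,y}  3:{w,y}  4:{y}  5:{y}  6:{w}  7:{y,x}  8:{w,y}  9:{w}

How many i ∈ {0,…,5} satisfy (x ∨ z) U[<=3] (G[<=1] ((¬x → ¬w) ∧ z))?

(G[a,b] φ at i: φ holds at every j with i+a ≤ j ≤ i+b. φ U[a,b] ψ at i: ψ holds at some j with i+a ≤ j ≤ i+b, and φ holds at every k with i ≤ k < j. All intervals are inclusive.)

2

Evaluate at each i in [0,5]:
  i=0: ✓ (rhs at j=0)
  i=1: ✓ (rhs at j=1)
  i=2: ✗ (no rhs in [2,5])
  i=3: ✗ (no rhs in [3,6])
  i=4: ✗ (no rhs in [4,7])
  i=5: ✗ (no rhs in [5,8])
Positions where it holds: {0, 1} → 2.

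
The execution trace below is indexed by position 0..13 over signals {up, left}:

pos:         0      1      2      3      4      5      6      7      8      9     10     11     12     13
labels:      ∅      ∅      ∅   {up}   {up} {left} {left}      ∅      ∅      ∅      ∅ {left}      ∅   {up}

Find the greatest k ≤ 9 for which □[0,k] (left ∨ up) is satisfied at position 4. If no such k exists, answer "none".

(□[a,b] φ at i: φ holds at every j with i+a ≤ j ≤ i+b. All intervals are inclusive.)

(left ∨ up) must hold from j=4 onward; find where it first fails.
  j=4: holds
  j=5: holds
  j=6: holds
  j=7: fails
Holds on [4,6], so largest k = 2.

2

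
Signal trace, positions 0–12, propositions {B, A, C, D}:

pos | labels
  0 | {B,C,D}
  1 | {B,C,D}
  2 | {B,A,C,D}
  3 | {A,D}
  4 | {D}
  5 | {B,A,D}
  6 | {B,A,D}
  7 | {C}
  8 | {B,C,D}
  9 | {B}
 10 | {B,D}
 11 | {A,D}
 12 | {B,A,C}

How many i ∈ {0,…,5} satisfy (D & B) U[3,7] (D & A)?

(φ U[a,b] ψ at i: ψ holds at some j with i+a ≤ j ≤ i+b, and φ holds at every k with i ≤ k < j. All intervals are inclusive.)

Evaluate at each i in [0,5]:
  i=0: ✓ (rhs at j=3; lhs holds on [0,2])
  i=1: ✗ (lhs fails at k=3 before rhs at j=5)
  i=2: ✗ (lhs fails at k=3 before rhs at j=5)
  i=3: ✗ (lhs fails at k=3 before rhs at j=6)
  i=4: ✗ (lhs fails at k=4 before rhs at j=11)
  i=5: ✗ (lhs fails at k=7 before rhs at j=11)
Positions where it holds: {0} → 1.

1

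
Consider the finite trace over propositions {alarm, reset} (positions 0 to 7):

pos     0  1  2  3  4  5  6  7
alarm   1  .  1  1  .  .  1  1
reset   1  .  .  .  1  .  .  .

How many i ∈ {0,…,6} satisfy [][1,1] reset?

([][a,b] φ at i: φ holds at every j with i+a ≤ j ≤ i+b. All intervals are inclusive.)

1

Evaluate at each i in [0,6]:
  i=0: ✗ (fails at j=1)
  i=1: ✗ (fails at j=2)
  i=2: ✗ (fails at j=3)
  i=3: ✓ (all of [4,4])
  i=4: ✗ (fails at j=5)
  i=5: ✗ (fails at j=6)
  i=6: ✗ (fails at j=7)
Positions where it holds: {3} → 1.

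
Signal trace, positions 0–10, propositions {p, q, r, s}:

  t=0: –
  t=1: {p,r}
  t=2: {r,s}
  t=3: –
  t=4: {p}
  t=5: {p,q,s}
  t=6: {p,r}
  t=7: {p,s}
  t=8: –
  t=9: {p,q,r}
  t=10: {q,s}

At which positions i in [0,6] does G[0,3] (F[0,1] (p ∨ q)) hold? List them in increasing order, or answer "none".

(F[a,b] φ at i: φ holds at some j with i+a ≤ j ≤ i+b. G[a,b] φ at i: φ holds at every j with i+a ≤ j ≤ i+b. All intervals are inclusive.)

Evaluate at each i in [0,6]:
  i=0: ✗ (fails at j=2)
  i=1: ✗ (fails at j=2)
  i=2: ✗ (fails at j=2)
  i=3: ✓ (all of [3,6])
  i=4: ✓ (all of [4,7])
  i=5: ✓ (all of [5,8])
  i=6: ✓ (all of [6,9])

3, 4, 5, 6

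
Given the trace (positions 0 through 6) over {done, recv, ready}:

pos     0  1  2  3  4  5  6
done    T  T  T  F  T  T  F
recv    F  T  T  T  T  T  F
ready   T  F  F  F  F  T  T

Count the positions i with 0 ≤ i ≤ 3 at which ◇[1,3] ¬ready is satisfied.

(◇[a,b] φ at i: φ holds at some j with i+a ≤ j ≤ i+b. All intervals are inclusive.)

Evaluate at each i in [0,3]:
  i=0: ✓ (witness j=1)
  i=1: ✓ (witness j=2)
  i=2: ✓ (witness j=3)
  i=3: ✓ (witness j=4)
Positions where it holds: {0, 1, 2, 3} → 4.

4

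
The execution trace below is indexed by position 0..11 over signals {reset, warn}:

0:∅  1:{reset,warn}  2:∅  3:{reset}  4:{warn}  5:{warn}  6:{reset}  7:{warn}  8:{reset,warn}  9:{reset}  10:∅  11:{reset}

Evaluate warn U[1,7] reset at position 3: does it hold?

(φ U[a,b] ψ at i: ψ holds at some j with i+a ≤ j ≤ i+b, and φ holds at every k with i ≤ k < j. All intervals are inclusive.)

False

Need some j in [4,10] with reset, and warn at every k in [3,j-1].
  j=4: reset false.
  j=5: reset false.
  j=6: reset holds, but warn fails at k=3 → not this j.
  j=7: reset false.
  j=8: reset holds, but warn fails at k=3 → not this j.
  j=9: reset holds, but warn fails at k=3 → not this j.
  j=10: reset false.
No j in the window works → until fails.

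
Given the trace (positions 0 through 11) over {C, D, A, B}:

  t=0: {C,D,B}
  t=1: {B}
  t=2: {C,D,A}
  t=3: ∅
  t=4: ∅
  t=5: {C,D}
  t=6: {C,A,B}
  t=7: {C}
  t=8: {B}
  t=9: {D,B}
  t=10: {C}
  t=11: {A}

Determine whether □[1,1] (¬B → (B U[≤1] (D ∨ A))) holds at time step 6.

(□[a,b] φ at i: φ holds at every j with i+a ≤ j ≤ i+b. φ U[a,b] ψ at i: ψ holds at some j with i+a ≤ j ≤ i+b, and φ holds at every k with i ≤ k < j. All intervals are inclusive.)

False

Check (¬B → (B U[≤1] (D ∨ A))) at every j in [7,7]:
  j=7: antecedent true; consequent fails → ✗
Fails at j=7 → formula fails.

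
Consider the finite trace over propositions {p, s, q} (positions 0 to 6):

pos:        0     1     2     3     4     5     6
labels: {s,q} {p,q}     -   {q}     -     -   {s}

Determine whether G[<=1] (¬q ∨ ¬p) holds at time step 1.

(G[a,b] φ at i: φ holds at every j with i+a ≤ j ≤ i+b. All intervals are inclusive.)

Check (¬q ∨ ¬p) at every j in [1,2]:
  j=1: false
  j=2: true
Fails at j=1 → formula fails.

Does not hold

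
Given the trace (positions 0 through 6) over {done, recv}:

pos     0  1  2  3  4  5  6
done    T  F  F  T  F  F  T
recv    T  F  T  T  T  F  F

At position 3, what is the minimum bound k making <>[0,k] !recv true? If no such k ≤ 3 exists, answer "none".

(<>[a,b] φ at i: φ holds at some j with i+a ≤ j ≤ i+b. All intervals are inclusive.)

Scan j = 3,4,… for !recv:
  j=3: fails
  j=4: fails
  j=5: holds
First hit at j=5, so smallest k = 5-3 = 2.

2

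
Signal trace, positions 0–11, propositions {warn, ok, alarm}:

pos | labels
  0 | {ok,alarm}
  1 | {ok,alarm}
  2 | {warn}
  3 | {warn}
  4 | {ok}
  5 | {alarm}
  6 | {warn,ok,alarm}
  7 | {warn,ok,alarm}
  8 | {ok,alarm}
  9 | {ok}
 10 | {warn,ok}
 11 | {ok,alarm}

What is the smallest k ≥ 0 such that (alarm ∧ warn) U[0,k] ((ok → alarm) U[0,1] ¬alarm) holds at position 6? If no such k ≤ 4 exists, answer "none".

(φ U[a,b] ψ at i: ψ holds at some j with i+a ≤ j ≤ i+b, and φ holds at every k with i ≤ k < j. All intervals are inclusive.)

Need earliest j ≥ 6 with ((ok → alarm) U[0,1] ¬alarm), and (alarm ∧ warn) at every k in [6,j-1].
  j=6: rhs fails.
  j=7: rhs fails.
  j=8: rhs holds; lhs holds on [6,7]. k = 2.

2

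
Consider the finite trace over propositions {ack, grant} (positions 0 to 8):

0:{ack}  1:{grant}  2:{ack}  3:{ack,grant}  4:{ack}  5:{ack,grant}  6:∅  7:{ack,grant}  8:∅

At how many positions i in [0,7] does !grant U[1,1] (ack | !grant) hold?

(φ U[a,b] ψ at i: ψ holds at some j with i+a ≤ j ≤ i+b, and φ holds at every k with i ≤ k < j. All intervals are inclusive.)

Evaluate at each i in [0,7]:
  i=0: ✗ (no rhs in [1,1])
  i=1: ✗ (lhs fails at k=1 before rhs at j=2)
  i=2: ✓ (rhs at j=3; lhs holds on [2,2])
  i=3: ✗ (lhs fails at k=3 before rhs at j=4)
  i=4: ✓ (rhs at j=5; lhs holds on [4,4])
  i=5: ✗ (lhs fails at k=5 before rhs at j=6)
  i=6: ✓ (rhs at j=7; lhs holds on [6,6])
  i=7: ✗ (lhs fails at k=7 before rhs at j=8)
Positions where it holds: {2, 4, 6} → 3.

3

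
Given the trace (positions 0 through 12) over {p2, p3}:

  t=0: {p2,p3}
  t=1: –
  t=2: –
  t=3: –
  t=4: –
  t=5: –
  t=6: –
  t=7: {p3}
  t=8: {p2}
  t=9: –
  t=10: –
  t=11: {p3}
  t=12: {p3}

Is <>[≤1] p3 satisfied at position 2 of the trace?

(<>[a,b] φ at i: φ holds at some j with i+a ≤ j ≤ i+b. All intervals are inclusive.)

Does not hold

Check p3 at each j in [2,3]:
  j=2: false
  j=3: false
No position in the window satisfies it → formula fails.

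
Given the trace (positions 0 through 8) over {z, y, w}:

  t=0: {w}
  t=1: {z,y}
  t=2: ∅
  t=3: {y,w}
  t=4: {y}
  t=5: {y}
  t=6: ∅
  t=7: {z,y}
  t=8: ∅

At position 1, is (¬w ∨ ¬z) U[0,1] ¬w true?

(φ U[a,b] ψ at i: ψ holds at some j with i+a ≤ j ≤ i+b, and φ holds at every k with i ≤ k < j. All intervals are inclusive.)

Need some j in [1,2] with ¬w, and (¬w ∨ ¬z) at every k in [1,j-1].
  j=1: ¬w holds; no prefix to check → satisfied.

True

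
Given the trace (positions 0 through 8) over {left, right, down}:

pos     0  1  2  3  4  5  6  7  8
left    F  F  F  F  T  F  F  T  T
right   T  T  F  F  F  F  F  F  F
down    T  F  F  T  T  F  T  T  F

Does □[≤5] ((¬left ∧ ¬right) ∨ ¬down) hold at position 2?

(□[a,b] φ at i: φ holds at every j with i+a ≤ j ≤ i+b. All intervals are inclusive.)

Does not hold

Check ((¬left ∧ ¬right) ∨ ¬down) at every j in [2,7]:
  j=2: true
  j=3: true
  j=4: false
  j=5: true
  j=6: true
  j=7: false
Fails at j=4 → formula fails.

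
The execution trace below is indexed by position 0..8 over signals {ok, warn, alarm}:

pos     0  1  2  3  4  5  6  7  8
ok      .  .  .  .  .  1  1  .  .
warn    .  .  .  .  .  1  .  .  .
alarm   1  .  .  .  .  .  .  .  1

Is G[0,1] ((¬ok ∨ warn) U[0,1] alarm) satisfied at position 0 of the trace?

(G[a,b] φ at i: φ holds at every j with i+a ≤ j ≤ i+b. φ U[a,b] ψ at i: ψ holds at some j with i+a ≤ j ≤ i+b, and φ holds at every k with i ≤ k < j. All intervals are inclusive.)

Check ((¬ok ∨ warn) U[0,1] alarm) at every j in [0,1]:
  j=0: holds
  j=1: fails
Fails at j=1 → formula fails.

False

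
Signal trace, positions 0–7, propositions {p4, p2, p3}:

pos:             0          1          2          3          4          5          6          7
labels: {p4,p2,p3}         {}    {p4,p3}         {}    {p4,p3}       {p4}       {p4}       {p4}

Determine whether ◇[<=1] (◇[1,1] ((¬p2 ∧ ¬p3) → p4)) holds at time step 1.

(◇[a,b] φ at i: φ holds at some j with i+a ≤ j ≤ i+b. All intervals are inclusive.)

Check ◇[1,1] ((¬p2 ∧ ¬p3) → p4) at each j in [1,2]:
  j=1: holds (witness at 2)
  j=2: fails (none in [3,3])
Found at j=1 → formula holds.

Yes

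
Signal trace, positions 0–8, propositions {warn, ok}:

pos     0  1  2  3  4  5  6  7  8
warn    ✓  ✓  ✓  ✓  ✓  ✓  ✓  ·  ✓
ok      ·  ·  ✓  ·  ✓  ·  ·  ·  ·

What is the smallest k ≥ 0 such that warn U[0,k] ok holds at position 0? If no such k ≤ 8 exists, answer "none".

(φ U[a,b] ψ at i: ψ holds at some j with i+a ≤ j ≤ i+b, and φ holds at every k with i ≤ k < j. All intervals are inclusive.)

Need earliest j ≥ 0 with ok, and warn at every k in [0,j-1].
  j=0: rhs fails.
  j=1: rhs fails.
  j=2: rhs holds; lhs holds on [0,1]. k = 2.

2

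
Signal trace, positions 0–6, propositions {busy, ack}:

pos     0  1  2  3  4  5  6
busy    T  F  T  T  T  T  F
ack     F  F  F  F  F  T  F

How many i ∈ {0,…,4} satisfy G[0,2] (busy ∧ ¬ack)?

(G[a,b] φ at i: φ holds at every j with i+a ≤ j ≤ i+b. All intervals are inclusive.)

1

Evaluate at each i in [0,4]:
  i=0: ✗ (fails at j=1)
  i=1: ✗ (fails at j=1)
  i=2: ✓ (all of [2,4])
  i=3: ✗ (fails at j=5)
  i=4: ✗ (fails at j=5)
Positions where it holds: {2} → 1.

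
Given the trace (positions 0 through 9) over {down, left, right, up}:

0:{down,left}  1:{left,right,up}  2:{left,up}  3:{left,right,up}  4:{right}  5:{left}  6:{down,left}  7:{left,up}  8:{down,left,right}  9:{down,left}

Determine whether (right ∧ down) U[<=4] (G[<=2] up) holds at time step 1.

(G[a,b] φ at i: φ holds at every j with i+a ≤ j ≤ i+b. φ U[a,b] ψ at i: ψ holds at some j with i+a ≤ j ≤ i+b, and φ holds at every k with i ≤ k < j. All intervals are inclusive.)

Need some j in [1,5] with G[<=2] up, and (right ∧ down) at every k in [1,j-1].
  j=1: G[<=2] up holds; no prefix to check → satisfied.

Yes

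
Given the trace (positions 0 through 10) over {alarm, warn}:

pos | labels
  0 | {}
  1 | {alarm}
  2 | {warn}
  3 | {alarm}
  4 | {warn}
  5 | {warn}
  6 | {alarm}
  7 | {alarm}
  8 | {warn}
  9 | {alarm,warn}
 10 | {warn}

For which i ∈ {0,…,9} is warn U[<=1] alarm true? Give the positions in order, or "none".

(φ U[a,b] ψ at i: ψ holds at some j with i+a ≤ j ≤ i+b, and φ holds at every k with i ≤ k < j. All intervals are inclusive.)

Evaluate at each i in [0,9]:
  i=0: ✗ (lhs fails at k=0 before rhs at j=1)
  i=1: ✓ (rhs at j=1)
  i=2: ✓ (rhs at j=3; lhs holds on [2,2])
  i=3: ✓ (rhs at j=3)
  i=4: ✗ (no rhs in [4,5])
  i=5: ✓ (rhs at j=6; lhs holds on [5,5])
  i=6: ✓ (rhs at j=6)
  i=7: ✓ (rhs at j=7)
  i=8: ✓ (rhs at j=9; lhs holds on [8,8])
  i=9: ✓ (rhs at j=9)

1, 2, 3, 5, 6, 7, 8, 9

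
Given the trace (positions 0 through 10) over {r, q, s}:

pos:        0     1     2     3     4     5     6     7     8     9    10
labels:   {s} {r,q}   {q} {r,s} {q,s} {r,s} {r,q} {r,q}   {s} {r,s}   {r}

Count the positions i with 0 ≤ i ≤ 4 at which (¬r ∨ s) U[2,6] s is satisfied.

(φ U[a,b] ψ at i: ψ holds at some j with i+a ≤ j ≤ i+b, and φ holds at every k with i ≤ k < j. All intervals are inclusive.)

2

Evaluate at each i in [0,4]:
  i=0: ✗ (lhs fails at k=1 before rhs at j=3)
  i=1: ✗ (lhs fails at k=1 before rhs at j=3)
  i=2: ✓ (rhs at j=4; lhs holds on [2,3])
  i=3: ✓ (rhs at j=5; lhs holds on [3,4])
  i=4: ✗ (lhs fails at k=6 before rhs at j=8)
Positions where it holds: {2, 3} → 2.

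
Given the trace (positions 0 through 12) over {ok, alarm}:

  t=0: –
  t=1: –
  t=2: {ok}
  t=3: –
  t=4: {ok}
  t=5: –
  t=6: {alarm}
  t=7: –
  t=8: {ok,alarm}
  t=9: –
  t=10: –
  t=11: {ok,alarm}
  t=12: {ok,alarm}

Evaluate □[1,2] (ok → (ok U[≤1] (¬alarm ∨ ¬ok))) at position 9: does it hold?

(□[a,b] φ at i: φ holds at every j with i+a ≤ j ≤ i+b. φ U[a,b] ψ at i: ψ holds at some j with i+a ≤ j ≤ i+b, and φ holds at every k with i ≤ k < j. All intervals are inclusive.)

Does not hold

Check (ok → (ok U[≤1] (¬alarm ∨ ¬ok))) at every j in [10,11]:
  j=10: antecedent false → ✓
  j=11: antecedent true; consequent fails → ✗
Fails at j=11 → formula fails.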